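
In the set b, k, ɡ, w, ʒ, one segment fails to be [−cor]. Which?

/k, w, b, ɡ/ are all [−coronal]; /ʒ/ (voiced postalveolar fricative) is [+coronal].

ʒ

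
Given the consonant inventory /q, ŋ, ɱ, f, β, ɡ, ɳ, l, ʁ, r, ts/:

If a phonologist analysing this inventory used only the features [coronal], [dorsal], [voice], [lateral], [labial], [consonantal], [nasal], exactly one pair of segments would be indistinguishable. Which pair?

ɡ, ʁ

Both /ɡ/ and /ʁ/ are [−coronal], [+dorsal], [+voice], [−lateral], [−labial], [+consonantal], [−nasal]. Since the list omits [continuant] and [high] — which do distinguish the voiced velar stop from the voiced uvular fricative — this pair collapses; all other pairs remain distinct.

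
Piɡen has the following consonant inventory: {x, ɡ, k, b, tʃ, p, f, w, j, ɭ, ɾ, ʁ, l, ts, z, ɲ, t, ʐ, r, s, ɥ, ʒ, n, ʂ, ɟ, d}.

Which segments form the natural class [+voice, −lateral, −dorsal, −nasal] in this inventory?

The [+voice] segments are /ɡ, b, w, j, ɭ, ɾ, ʁ, l, z, ɲ, ʐ, r, ɥ, ʒ, n, ɟ, d/.
Then [−lateral] gives /ɡ, b, w, j, ɾ, ʁ, z, ɲ, ʐ, r, ɥ, ʒ, n, ɟ, d/.
Then [−dorsal] gives /b, ɾ, z, ʐ, r, ʒ, n, d/.
Of those, [−nasal] leaves /b, ɾ, z, ʐ, r, ʒ, d/.

b, ɾ, z, ʐ, r, ʒ, d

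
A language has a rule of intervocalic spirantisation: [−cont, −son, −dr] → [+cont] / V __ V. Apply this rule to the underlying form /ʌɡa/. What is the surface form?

The only segment in the rule's environment that also matches [−cont, −son, −dr] is /ɡ/. Applying [+continuant] turns the voiced velar stop into /ɣ/ (voiced velar fricative), giving [ʌɣa].

[ʌɣa]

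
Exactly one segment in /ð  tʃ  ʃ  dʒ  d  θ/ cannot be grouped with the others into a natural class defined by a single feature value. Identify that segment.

d

/ð, ʃ, tʃ, dʒ, θ/ are all [+distributed], but /d/ (voiced alveolar stop) is [-distributed]. No other single segment can be removed to leave a set sharing one feature value that the removed segment lacks, so /d/ is the odd one out.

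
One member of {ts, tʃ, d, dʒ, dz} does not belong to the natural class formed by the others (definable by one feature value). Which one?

d

/tʃ, ts, dʒ, dz/ are all [+delayed release], but /d/ (voiced alveolar stop) is [−delayed release]. No other single segment can be removed to leave a set sharing one feature value that the removed segment lacks, so /d/ is the odd one out.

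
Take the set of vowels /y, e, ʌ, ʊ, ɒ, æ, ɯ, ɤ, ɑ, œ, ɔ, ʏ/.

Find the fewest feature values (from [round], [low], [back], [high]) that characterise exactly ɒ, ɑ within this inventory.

/ɒ, ɑ/ are all [+low], [+back], and no other segment in the inventory matches both values. Dropping any one of them over-generates: [+back] alone would also admit /ʌ, ʊ, ɯ, ɤ, …/; [+low] alone would also admit /æ/. No other single listed feature picks out exactly this set either, so fewer than two features will not do.

[+low, +back]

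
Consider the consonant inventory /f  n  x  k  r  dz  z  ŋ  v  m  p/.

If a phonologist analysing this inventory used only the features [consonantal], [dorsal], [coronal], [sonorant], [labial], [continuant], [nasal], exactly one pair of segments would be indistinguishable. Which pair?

/f/ (voiceless labiodental fricative) and /v/ (voiced labiodental fricative) are both [+consonantal], [-dorsal], [-coronal], [-sonorant], [+labial], [+continuant], [-nasal], so none of the listed features separates them. (They do differ in [voice], which is not among the given features.) Every other pair in the inventory differs on at least one listed feature.

f, v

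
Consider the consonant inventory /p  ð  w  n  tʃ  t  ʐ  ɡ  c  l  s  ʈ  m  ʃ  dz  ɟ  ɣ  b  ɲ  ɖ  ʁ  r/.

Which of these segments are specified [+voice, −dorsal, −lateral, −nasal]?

Checking each segment against [+voice], [−dorsal], [−lateral], [−nasal]: /ð/ (voiced dental fricative), /ʐ/ (voiced retroflex fricative), /dz/ (voiced alveolar affricate), /b/ (voiced bilabial stop), /ɖ/ (voiced retroflex stop), /r/ (alveolar trill) satisfy every feature; every other segment in the inventory fails at least one.

ð, ʐ, dz, b, ɖ, r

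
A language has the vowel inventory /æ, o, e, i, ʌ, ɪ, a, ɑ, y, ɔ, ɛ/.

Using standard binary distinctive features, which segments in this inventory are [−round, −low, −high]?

Checking each segment against [−round], [−low], [−high]: /e/ (mid front unrounded tense vowel), /ʌ/ (mid back unrounded lax vowel), /ɛ/ (mid front unrounded lax vowel) satisfy every feature; every other segment in the inventory fails at least one.

e, ʌ, ɛ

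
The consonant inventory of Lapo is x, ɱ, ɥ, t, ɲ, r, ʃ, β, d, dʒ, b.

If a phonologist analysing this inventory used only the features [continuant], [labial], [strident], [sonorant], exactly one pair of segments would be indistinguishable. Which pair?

/t/ (voiceless alveolar stop) and /d/ (voiced alveolar stop) are both [−continuant], [−labial], [−strident], [−sonorant], so none of the listed features separates them. (They do differ in [voice], which is not among the given features.) Every other pair in the inventory differs on at least one listed feature.

t, d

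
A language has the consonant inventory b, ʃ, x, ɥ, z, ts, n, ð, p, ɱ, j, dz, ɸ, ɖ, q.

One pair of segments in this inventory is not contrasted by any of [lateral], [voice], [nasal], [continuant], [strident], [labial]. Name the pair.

/ð/ (voiced dental fricative) and /j/ (palatal glide) are both [-lateral], [+voice], [-nasal], [+continuant], [-strident], [-labial], so none of the listed features separates them. (They do differ in [sonorant] and [dorsal], which are not among the given features.) Every other pair in the inventory differs on at least one listed feature.

ð, j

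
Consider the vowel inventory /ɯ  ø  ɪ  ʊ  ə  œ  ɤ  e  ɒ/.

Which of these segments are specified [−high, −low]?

ø, ə, œ, ɤ, e

Among the inventory, the [−high] segments are /ø, ə, œ, ɤ, e, ɒ/.
Among these, [−low] leaves /ø, ə, œ, ɤ, e/.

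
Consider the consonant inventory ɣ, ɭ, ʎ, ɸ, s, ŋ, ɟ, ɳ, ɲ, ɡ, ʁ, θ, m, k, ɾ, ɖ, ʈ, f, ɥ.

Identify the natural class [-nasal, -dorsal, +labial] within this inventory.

Eliminate segments failing any feature: /ɣ, ʎ, ɟ, ɡ, ʁ, k, ɥ/ are [+dorsal]; /ɭ, s, θ, ɾ, ɖ, ʈ/ are [-labial]; /ŋ, ɳ, ɲ, m/ are [+nasal]. The remaining /ɸ, f/ satisfy [-nasal], [-dorsal], [+labial].

ɸ, f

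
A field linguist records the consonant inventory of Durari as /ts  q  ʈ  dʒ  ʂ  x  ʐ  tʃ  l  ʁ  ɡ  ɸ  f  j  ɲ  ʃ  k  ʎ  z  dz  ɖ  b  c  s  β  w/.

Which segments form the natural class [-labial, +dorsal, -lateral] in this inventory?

q, x, ʁ, ɡ, j, ɲ, k, c

First, the [-labial] segments are /ts, q, ʈ, dʒ, ʂ, x, ʐ, tʃ, l, ʁ, ɡ, j, ɲ, ʃ, k, ʎ, z, dz, ɖ, c, s/.
Within that set, [+dorsal] gives /q, x, ʁ, ɡ, j, ɲ, k, ʎ, c/.
Within that set, [-lateral] leaves /q, x, ʁ, ɡ, j, ɲ, k, c/.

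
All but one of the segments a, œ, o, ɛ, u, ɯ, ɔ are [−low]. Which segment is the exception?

a

/ɔ, ɛ, œ, u, o, ɯ/ are all [−low]; /a/ (low unrounded vowel) is [+low].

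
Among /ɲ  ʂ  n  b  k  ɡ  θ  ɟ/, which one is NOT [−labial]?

Every segment except /b/ is [−labial]. /b/ (voiced bilabial stop) is [+labial], so it is the exception.

b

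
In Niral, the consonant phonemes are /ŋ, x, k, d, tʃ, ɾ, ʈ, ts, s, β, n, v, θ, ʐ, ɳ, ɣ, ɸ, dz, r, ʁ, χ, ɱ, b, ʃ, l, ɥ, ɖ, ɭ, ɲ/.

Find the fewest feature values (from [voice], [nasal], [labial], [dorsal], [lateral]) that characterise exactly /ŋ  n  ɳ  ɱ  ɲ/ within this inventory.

The target set is precisely the extension of [+nasal] in this inventory.

[+nasal]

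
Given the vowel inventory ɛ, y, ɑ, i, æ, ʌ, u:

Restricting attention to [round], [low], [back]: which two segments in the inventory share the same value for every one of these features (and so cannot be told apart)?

On the given features, /ɛ/ and /i/ have an identical profile: [−round], [−low], [−back]. No other two segments in the inventory coincide on all 3 features. (They do differ in [high] and [tense], which are not among the given features.)

ɛ, i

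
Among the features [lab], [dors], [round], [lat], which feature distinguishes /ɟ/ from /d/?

/ɟ/ (voiced palatal stop) and /d/ (voiced alveolar stop) agree on [-labial], [-round], [-lateral]. They differ on [dorsal] (/ɟ/ [+], /d/ [-]).

[dorsal]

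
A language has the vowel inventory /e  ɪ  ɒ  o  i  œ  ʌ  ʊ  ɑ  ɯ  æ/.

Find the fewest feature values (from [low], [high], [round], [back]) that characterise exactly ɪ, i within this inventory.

The class [+high], [−back] has exactly /ɪ, i/ as its extension in this inventory. No smaller conjunction from the listed features achieves this: [−back] alone would also admit /e, œ, æ/; [+high] alone would also admit /ʊ, ɯ/; and checking the remaining single features turns up none with this extension.

[+high, −back]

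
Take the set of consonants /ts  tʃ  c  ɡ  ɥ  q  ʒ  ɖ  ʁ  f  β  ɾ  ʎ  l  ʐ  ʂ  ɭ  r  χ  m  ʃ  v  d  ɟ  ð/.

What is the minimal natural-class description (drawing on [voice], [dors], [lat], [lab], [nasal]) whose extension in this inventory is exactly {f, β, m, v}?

/f, β, m, v/ are all [+labial], [−dorsal], and no other segment in the inventory matches both values. Dropping any one of them over-generates: [−dorsal] alone would also admit /ts, tʃ, ʒ, ɖ, …/; [+labial] alone would also admit /ɥ/. No other single listed feature picks out exactly this set either, so fewer than two features will not do.

[+lab, −dors]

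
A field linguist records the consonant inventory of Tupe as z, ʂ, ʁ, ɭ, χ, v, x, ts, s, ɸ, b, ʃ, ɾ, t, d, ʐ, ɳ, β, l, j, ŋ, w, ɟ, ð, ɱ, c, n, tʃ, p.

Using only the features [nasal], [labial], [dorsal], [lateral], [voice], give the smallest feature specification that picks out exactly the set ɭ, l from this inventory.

The target set is precisely the extension of [+lateral] in this inventory.

[+lateral]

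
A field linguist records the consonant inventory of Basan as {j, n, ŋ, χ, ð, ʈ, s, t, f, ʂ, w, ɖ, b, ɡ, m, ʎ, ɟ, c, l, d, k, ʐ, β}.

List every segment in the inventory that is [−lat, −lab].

The [−lateral] segments are /j, n, ŋ, χ, ð, ʈ, s, t, f, ʂ, w, ɖ, b, ɡ, m, ɟ, c, d, k, ʐ, β/.
Then [−labial] leaves /j, n, ŋ, χ, ð, ʈ, s, t, ʂ, ɖ, ɡ, ɟ, c, d, k, ʐ/.

j, n, ŋ, χ, ð, ʈ, s, t, ʂ, ɖ, ɡ, ɟ, c, d, k, ʐ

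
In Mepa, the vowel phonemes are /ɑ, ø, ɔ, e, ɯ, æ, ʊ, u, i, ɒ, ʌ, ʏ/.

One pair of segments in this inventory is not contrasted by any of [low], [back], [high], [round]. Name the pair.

u, ʊ

Both /u/ and /ʊ/ are [−low], [+back], [+high], [+round]. Since the list omits [tense] — which does distinguish the high back rounded tense vowel from the high back rounded lax vowel — this pair collapses; all other pairs remain distinct.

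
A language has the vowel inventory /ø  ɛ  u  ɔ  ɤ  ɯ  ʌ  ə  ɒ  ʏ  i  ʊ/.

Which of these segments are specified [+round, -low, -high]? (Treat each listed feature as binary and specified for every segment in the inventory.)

First, the [+round] segments are /ø, u, ɔ, ɒ, ʏ, ʊ/.
Intersecting with [-low] gives /ø, u, ɔ, ʏ, ʊ/.
Within that set, [-high] leaves /ø, ɔ/.

ø, ɔ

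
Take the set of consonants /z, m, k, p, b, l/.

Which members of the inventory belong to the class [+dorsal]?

The feature [dorsal] marks segments articulated with the tongue body. In this inventory /k/ has that property, so it is [+dorsal]; /z, m, p, b, l/ are [-dorsal].

k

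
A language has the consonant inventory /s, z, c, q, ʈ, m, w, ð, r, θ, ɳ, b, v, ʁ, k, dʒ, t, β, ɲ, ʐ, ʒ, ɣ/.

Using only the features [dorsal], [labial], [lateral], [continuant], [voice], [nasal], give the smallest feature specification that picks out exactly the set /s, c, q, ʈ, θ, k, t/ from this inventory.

/s, c, q, ʈ, θ, k, t/ are exactly the [-voice] segments in the inventory, so a single feature suffices.

[-voice]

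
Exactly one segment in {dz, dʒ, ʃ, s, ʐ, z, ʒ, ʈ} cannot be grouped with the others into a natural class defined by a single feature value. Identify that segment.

ʈ

[strident] groups all but one: /ʒ, s, z, ʐ, dʒ, ʃ, dz/ share [+strident] while /ʈ/ (voiceless retroflex stop) alone is [−strident]. Removing any other segment would not leave a single-feature class that excludes it.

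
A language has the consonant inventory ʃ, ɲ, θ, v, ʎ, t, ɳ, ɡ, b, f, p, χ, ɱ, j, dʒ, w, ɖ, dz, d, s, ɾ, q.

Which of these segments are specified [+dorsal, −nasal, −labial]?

Eliminate segments failing any feature: /ʃ, θ, v, t, ɳ, b, f, p, ɱ, dʒ, ɖ, dz, d, s, ɾ/ are [−dorsal]; /ɲ/ is [+nasal]; /w/ is [+labial]. The remaining /ʎ, ɡ, χ, j, q/ satisfy [+dorsal], [−nasal], [−labial].

ʎ, ɡ, χ, j, q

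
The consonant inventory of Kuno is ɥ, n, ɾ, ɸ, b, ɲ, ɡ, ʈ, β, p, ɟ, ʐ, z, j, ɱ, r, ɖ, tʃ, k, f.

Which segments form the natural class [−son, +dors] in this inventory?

ɡ, ɟ, k

Eliminate segments failing any feature: /ɥ, n, ɾ, ɲ, j, ɱ, r/ are [+sonorant]; /ɸ, b, ʈ, β, p, ʐ, z, ɖ, tʃ, f/ are [−dorsal]. The remaining /ɡ, ɟ, k/ satisfy [−sonorant], [+dorsal].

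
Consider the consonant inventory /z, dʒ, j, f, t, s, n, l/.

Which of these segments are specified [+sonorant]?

The feature [sonorant] marks segments produced without turbulent airflow (nasals, liquids, glides, vowels). In this inventory /j, n, l/ have that property, so they are [+sonorant]; /z, dʒ, f, t, s/ are [−sonorant].

j, n, l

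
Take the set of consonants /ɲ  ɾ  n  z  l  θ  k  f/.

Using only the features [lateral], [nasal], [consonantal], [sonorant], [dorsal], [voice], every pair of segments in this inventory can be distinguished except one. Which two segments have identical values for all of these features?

/θ/ (voiceless dental fricative) and /f/ (voiceless labiodental fricative) are both [−lateral], [−nasal], [+consonantal], [−sonorant], [−dorsal], [−voice], so none of the listed features separates them. (They do differ in [labial] and [coronal], which are not among the given features.) Every other pair in the inventory differs on at least one listed feature.

θ, f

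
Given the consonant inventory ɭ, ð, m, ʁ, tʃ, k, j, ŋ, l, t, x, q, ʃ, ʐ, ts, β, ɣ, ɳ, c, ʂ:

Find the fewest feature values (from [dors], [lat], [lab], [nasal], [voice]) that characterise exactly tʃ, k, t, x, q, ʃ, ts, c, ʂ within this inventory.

/tʃ, k, t, x, q, ʃ, ts, c, ʂ/ are exactly the [−voice] segments in the inventory, so a single feature suffices.

[−voice]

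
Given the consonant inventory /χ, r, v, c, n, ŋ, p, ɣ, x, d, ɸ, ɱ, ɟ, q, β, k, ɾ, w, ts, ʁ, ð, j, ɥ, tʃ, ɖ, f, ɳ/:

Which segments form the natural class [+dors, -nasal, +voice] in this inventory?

Eliminate segments failing any feature: /χ, c, x, q, k/ are [-voice]; /r, v, n, p, d, ɸ, ɱ, β, ɾ, ts, ð, tʃ, ɖ, f, ɳ/ are [-dorsal]; /ŋ/ is [+nasal]. The remaining /ɣ, ɟ, w, ʁ, j, ɥ/ satisfy [+dorsal], [-nasal], [+voice].

ɣ, ɟ, w, ʁ, j, ɥ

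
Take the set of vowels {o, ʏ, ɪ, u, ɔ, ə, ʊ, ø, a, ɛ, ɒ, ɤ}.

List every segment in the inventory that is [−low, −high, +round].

o, ɔ, ø

Checking each segment against [−low], [−high], [+round]: /o/ (mid back rounded tense vowel), /ɔ/ (mid back rounded lax vowel), /ø/ (mid front rounded tense vowel) satisfy every feature; every other segment in the inventory fails at least one.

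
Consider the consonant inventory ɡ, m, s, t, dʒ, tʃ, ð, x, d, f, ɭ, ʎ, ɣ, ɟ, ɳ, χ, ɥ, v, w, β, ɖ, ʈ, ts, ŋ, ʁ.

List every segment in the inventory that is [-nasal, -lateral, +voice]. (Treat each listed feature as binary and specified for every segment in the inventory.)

Among the inventory, the [-nasal] segments are /ɡ, s, t, dʒ, tʃ, ð, x, d, f, ɭ, ʎ, ɣ, ɟ, χ, ɥ, v, w, β, ɖ, ʈ, ts, ʁ/.
Within that set, [-lateral] gives /ɡ, s, t, dʒ, tʃ, ð, x, d, f, ɣ, ɟ, χ, ɥ, v, w, β, ɖ, ʈ, ts, ʁ/.
Of those, [+voice] leaves /ɡ, dʒ, ð, d, ɣ, ɟ, ɥ, v, w, β, ɖ, ʁ/.

ɡ, dʒ, ð, d, ɣ, ɟ, ɥ, v, w, β, ɖ, ʁ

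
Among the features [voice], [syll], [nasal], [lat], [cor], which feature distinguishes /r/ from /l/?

[lateral]

/r/ (alveolar trill) and /l/ (alveolar lateral approximant) agree on [+voice], [-syllabic], [-nasal], [+coronal]. They differ on [lateral] (/r/ [-], /l/ [+]).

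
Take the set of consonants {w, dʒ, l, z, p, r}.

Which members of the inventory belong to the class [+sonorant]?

The [+sonorant] segments here are /w, l, r/; the remaining /dʒ, z, p/ are [−sonorant].

w, l, r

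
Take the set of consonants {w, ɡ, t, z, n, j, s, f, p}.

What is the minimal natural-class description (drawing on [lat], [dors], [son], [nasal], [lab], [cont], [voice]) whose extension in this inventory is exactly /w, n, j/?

/w, n, j/ are exactly the [+sonorant] segments in the inventory, so a single feature suffices.

[+son]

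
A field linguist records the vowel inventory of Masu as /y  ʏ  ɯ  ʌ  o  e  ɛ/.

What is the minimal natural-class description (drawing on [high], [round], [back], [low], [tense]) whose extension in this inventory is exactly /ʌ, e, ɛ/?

[-high, -round]

The class [-high], [-round] has exactly /ʌ, e, ɛ/ as its extension in this inventory. No smaller conjunction from the listed features achieves this: [-round] alone would also admit /ɯ/; [-high] alone would also admit /o/; and checking the remaining single features turns up none with this extension.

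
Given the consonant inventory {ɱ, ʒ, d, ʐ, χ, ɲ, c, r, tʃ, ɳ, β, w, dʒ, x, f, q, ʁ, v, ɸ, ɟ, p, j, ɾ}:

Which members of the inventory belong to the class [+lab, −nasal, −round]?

Checking each segment against [+labial], [−nasal], [−round]: /β/ (voiced bilabial fricative), /f/ (voiceless labiodental fricative), /v/ (voiced labiodental fricative), /ɸ/ (voiceless bilabial fricative), /p/ (voiceless bilabial stop) satisfy every feature; every other segment in the inventory fails at least one.

β, f, v, ɸ, p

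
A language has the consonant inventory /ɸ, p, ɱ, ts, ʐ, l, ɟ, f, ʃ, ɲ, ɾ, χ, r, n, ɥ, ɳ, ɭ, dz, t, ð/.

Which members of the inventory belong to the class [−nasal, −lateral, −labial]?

ts, ʐ, ɟ, ʃ, ɾ, χ, r, dz, t, ð

Among the inventory, the [−nasal] segments are /ɸ, p, ts, ʐ, l, ɟ, f, ʃ, ɾ, χ, r, ɥ, ɭ, dz, t, ð/.
Then [−lateral] gives /ɸ, p, ts, ʐ, ɟ, f, ʃ, ɾ, χ, r, ɥ, dz, t, ð/.
Intersecting with [−labial] leaves /ts, ʐ, ɟ, ʃ, ɾ, χ, r, dz, t, ð/.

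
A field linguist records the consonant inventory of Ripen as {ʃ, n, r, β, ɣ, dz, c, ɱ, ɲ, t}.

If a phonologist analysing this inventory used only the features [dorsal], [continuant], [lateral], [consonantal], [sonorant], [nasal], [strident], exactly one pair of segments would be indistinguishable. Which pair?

n, ɱ

Both /n/ and /ɱ/ are [−dorsal], [−continuant], [−lateral], [+consonantal], [+sonorant], [+nasal], [−strident]. Since the list omits [labial] and [coronal] — which do distinguish the alveolar nasal from the labiodental nasal — this pair collapses; all other pairs remain distinct.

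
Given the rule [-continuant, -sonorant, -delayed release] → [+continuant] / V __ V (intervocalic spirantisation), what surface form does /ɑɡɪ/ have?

[ɑɣɪ]

Only /ɡ/ occurs between two vowels (/ɑ/ __ /ɪ/) and matches the structural description. It is a voiced velar stop, so [-continuant, -sonorant, -delayed release] holds; changing it to [+continuant] with all other features held fixed yields /ɣ/ (voiced velar fricative). No other segment meets both the structural description and the environment, so the output is [ɑɣɪ].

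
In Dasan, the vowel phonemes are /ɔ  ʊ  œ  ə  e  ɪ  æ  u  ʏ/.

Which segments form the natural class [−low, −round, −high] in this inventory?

Eliminate segments failing any feature: /ɔ, ʊ, œ, u, ʏ/ are [+round]; /ɪ/ is [+high]; /æ/ is [+low]. The remaining /ə, e/ satisfy [−low], [−round], [−high].

ə, e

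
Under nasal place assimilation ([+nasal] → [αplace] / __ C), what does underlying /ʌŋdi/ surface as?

[ʌndi]

In /ʌŋdi/, the nasal /ŋ/ precedes /d/, which is [+coronal]. The nasal assimilates in place, becoming the [+coronal] nasal /n/. The surface form is [ʌndi].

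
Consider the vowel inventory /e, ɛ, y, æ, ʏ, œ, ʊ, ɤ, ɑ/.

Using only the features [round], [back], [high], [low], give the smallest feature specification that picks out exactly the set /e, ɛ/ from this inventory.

The class [−low], [−back], [−round] has exactly /e, ɛ/ as its extension in this inventory. No smaller conjunction from the listed features achieves this: [−back, −round] alone would also admit /æ/; [−low, −round] alone would also admit /ɤ/; [−low, −back] alone would also admit /y, ʏ, œ/; and checking the remaining two-feature bundles turns up none with this extension.

[−low, −back, −round]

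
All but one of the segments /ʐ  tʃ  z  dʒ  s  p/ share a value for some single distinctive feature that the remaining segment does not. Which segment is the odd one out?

[strident] (equivalently [labial], [coronal]) groups all but one: /z, s, ʐ, tʃ, dʒ/ share [+strident] while /p/ (voiceless bilabial stop) alone is [−strident]. Removing any other segment would not leave a single-feature class that excludes it.

p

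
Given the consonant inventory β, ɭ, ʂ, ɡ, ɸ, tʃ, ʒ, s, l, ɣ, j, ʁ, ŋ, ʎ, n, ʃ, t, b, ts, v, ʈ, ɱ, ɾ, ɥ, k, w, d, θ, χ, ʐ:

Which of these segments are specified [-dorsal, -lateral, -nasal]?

Checking each segment against [-dorsal], [-lateral], [-nasal]: /β/ (voiced bilabial fricative), /ʂ/ (voiceless retroflex fricative), /ɸ/ (voiceless bilabial fricative), /tʃ/ (voiceless postalveolar affricate), /ʒ/ (voiced postalveolar fricative), /s/ (voiceless alveolar fricative), among others, satisfy every feature; every other segment in the inventory fails at least one.

β, ʂ, ɸ, tʃ, ʒ, s, ʃ, t, b, ts, v, ʈ, ɾ, d, θ, ʐ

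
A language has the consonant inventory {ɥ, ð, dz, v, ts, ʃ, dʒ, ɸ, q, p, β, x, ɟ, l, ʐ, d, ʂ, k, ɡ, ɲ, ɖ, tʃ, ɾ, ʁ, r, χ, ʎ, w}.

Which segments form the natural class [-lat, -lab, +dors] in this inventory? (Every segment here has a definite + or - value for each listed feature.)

q, x, ɟ, k, ɡ, ɲ, ʁ, χ

Eliminate segments failing any feature: /ɥ, v, ɸ, p, β, w/ are [+labial]; /ð, dz, ts, ʃ, dʒ, ʐ, d, ʂ, ɖ, tʃ, ɾ, r/ are [-dorsal]; /l, ʎ/ are [+lateral]. The remaining /q, x, ɟ, k, ɡ, ɲ, ʁ, χ/ satisfy [-lateral], [-labial], [+dorsal].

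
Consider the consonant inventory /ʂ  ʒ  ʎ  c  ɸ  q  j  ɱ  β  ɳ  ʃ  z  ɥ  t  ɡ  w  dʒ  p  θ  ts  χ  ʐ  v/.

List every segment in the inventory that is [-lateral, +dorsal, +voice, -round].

j, ɡ

Checking each segment against [-lateral], [+dorsal], [+voice], [-round]: /j/ (palatal glide), /ɡ/ (voiced velar stop) satisfy every feature; every other segment in the inventory fails at least one.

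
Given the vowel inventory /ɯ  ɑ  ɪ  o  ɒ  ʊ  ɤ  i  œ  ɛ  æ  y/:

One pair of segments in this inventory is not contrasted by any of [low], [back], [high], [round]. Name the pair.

ɪ, i

Both /ɪ/ and /i/ are [−low], [−back], [+high], [−round]. Since the list omits [tense] — which does distinguish the high front unrounded lax vowel from the high front unrounded tense vowel — this pair collapses; all other pairs remain distinct.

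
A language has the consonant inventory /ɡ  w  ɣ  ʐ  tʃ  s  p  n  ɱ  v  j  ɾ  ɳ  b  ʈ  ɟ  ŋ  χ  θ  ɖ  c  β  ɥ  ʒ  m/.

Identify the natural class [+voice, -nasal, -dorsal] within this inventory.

The [+voice] segments are /ɡ, w, ɣ, ʐ, n, ɱ, v, j, ɾ, ɳ, b, ɟ, ŋ, ɖ, β, ɥ, ʒ, m/.
Intersecting with [-nasal] gives /ɡ, w, ɣ, ʐ, v, j, ɾ, b, ɟ, ɖ, β, ɥ, ʒ/.
Within that set, [-dorsal] leaves /ʐ, v, ɾ, b, ɖ, β, ʒ/.

ʐ, v, ɾ, b, ɖ, β, ʒ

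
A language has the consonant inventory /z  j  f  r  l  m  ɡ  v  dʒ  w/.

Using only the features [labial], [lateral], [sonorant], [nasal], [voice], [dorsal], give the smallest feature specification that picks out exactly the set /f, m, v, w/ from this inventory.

Every target segment is [+labial] and no other inventory member is, so one feature is enough.

[+labial]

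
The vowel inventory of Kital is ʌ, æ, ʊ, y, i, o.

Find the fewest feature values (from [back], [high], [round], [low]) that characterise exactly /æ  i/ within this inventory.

[−back, −round]

/æ, i/ are all [−back], [−round], and no other segment in the inventory matches both values. Dropping any one of them over-generates: [−round] alone would also admit /ʌ/; [−back] alone would also admit /y/. No other single listed feature picks out exactly this set either, so fewer than two features will not do.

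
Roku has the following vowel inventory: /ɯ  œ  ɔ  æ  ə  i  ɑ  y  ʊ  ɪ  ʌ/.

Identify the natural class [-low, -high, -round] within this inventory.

ə, ʌ

Eliminate segments failing any feature: /ɯ, i, y, ʊ, ɪ/ are [+high]; /œ, ɔ/ are [+round]; /æ, ɑ/ are [+low]. The remaining /ə, ʌ/ satisfy [-low], [-high], [-round].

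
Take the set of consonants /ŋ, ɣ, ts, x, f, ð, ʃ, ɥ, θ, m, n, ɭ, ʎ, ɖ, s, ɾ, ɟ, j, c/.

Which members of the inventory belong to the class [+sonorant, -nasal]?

The [+sonorant] segments are /ŋ, ɥ, m, n, ɭ, ʎ, ɾ, j/.
Among these, [-nasal] leaves /ɥ, ɭ, ʎ, ɾ, j/.

ɥ, ɭ, ʎ, ɾ, j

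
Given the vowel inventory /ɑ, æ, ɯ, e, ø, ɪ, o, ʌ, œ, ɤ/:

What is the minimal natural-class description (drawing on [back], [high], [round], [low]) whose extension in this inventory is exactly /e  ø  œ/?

[-high, -low, -back]

Every target segment is [-high], [-low], [-back]; each remaining inventory member fails at least one of these. Each conjunct is needed — [-low, -back] alone would also admit /ɪ/; [-high, -back] alone would also admit /æ/; [-high, -low] alone would also admit /o, ʌ, ɤ/ — and no other combination of two listed features has exactly this extension, so three is the minimum.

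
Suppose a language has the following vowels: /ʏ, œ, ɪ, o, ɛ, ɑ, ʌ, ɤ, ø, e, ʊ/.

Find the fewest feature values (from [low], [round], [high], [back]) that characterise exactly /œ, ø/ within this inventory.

[−high, −back, +round]

Every target segment is [−high], [−back], [+round]; each remaining inventory member fails at least one of these. Each conjunct is needed — [−back, +round] alone would also admit /ʏ/; [−high, +round] alone would also admit /o/; [−high, −back] alone would also admit /ɛ, e/ — and no other combination of two listed features has exactly this extension, so three is the minimum.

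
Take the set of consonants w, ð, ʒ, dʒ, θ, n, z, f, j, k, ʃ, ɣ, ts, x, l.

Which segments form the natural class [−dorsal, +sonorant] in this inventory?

Among the inventory, the [−dorsal] segments are /ð, ʒ, dʒ, θ, n, z, f, ʃ, ts, l/.
Of those, [+sonorant] leaves /n, l/.

n, l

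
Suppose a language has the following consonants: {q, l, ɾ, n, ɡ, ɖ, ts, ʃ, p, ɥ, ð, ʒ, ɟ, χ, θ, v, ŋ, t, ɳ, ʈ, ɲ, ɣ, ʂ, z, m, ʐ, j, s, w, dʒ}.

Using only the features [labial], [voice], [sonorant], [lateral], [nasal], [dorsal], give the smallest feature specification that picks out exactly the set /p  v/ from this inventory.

[−sonorant, +labial]

Every target segment is [−sonorant], [+labial]; each remaining inventory member fails at least one of these. Each conjunct is needed — [+labial] alone would also admit /ɥ, m, w/; [−sonorant] alone would also admit /q, ɡ, ɖ, ts, …/ — and no other single listed feature has exactly this extension, so two is the minimum.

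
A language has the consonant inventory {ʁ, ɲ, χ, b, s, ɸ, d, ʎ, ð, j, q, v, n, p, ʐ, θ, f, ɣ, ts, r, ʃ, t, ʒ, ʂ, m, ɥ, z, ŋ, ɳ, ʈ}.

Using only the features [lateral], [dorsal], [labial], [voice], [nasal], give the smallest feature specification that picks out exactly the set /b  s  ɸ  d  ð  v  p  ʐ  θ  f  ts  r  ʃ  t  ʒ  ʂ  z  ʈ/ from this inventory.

[-nasal, -dorsal]

/b, s, ɸ, d, ð, v, p, ʐ, θ, f, ts, r, ʃ, t, ʒ, ʂ, z, ʈ/ are all [-nasal], [-dorsal], and no other segment in the inventory matches both values. Dropping any one of them over-generates: [-dorsal] alone would also admit /n, m, ɳ/; [-nasal] alone would also admit /ʁ, χ, ʎ, j, …/. No other single listed feature picks out exactly this set either, so fewer than two features will not do.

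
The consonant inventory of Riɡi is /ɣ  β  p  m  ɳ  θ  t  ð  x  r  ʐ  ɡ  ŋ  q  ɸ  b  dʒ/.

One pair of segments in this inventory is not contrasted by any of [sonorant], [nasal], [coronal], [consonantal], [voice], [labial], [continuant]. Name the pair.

ð, ʐ

Both /ð/ and /ʐ/ are [−sonorant], [−nasal], [+coronal], [+consonantal], [+voice], [−labial], [+continuant]. Since the list omits [strident], [anterior] and [distributed] — which do distinguish the voiced dental fricative from the voiced retroflex fricative — this pair collapses; all other pairs remain distinct.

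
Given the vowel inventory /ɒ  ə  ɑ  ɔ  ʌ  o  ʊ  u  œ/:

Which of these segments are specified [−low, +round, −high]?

Eliminate segments failing any feature: /ɒ, ɑ/ are [+low]; /ə, ʌ/ are [−round]; /ʊ, u/ are [+high]. The remaining /ɔ, o, œ/ satisfy [−low], [+round], [−high].

ɔ, o, œ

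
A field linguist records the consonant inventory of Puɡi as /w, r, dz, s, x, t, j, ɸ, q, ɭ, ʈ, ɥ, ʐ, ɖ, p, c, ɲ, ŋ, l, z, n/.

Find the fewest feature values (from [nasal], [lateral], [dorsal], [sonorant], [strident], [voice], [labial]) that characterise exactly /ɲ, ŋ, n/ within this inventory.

/ɲ, ŋ, n/ are exactly the [+nasal] segments in the inventory, so a single feature suffices.

[+nasal]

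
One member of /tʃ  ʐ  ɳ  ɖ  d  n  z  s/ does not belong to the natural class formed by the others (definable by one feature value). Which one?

tʃ

[distributed] groups all but one: /z, ɳ, ʐ, s, n, d, ɖ/ share [-distributed] while /tʃ/ (voiceless postalveolar affricate) alone is [+distributed]. Removing any other segment would not leave a single-feature class that excludes it.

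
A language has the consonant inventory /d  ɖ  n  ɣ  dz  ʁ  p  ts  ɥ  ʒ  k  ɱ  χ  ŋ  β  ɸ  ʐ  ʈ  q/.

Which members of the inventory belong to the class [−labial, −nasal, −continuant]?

d, ɖ, dz, ts, k, ʈ, q

First, the [−labial] segments are /d, ɖ, n, ɣ, dz, ʁ, ts, ʒ, k, χ, ŋ, ʐ, ʈ, q/.
Among these, [−nasal] gives /d, ɖ, ɣ, dz, ʁ, ts, ʒ, k, χ, ʐ, ʈ, q/.
Of those, [−continuant] leaves /d, ɖ, dz, ts, k, ʈ, q/.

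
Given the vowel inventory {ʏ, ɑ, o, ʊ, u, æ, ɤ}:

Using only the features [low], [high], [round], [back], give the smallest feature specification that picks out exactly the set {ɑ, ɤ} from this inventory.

[+back, -round]

/ɑ, ɤ/ are all [+back], [-round], and no other segment in the inventory matches both values. Dropping any one of them over-generates: [-round] alone would also admit /æ/; [+back] alone would also admit /o, ʊ, u/. No other single listed feature picks out exactly this set either, so fewer than two features will not do.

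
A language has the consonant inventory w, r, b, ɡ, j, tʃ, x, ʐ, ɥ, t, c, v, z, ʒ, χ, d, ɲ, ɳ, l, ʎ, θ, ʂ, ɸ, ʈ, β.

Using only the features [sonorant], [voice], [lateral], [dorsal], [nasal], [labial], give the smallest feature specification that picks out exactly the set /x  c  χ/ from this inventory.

/x, c, χ/ are all [−voice], [+dorsal], and no other segment in the inventory matches both values. Dropping any one of them over-generates: [+dorsal] alone would also admit /w, ɡ, j, ɥ, …/; [−voice] alone would also admit /tʃ, t, θ, ʂ, …/. No other single listed feature picks out exactly this set either, so fewer than two features will not do.

[−voice, +dorsal]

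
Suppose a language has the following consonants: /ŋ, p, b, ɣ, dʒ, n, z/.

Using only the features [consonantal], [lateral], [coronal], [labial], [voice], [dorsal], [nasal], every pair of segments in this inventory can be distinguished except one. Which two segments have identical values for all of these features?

/z/ (voiced alveolar fricative) and /dʒ/ (voiced postalveolar affricate) are both [+consonantal], [−lateral], [+coronal], [−labial], [+voice], [−dorsal], [−nasal], so none of the listed features separates them. (They do differ in [continuant], [anterior] and [distributed], which are not among the given features.) Every other pair in the inventory differs on at least one listed feature.

z, dʒ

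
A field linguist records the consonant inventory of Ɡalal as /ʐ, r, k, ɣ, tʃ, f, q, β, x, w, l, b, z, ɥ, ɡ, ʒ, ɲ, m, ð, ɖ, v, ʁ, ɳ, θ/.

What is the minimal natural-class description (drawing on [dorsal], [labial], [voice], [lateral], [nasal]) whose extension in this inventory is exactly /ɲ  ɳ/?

[+nasal, −labial]

Every target segment is [+nasal], [−labial]; each remaining inventory member fails at least one of these. Each conjunct is needed — [−labial] alone would also admit /ʐ, r, k, ɣ, …/; [+nasal] alone would also admit /m/ — and no other single listed feature has exactly this extension, so two is the minimum.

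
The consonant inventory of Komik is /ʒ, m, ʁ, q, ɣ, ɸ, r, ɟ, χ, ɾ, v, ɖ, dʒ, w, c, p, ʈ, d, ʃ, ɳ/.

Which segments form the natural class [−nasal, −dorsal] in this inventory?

Checking each segment against [−nasal], [−dorsal]: /ʒ/ (voiced postalveolar fricative), /ɸ/ (voiceless bilabial fricative), /r/ (alveolar trill), /ɾ/ (alveolar tap), /v/ (voiced labiodental fricative), /ɖ/ (voiced retroflex stop), among others, satisfy every feature; every other segment in the inventory fails at least one.

ʒ, ɸ, r, ɾ, v, ɖ, dʒ, p, ʈ, d, ʃ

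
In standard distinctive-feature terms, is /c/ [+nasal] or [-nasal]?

/c/ is the voiceless palatal stop, hence [-nasal].

[-nasal]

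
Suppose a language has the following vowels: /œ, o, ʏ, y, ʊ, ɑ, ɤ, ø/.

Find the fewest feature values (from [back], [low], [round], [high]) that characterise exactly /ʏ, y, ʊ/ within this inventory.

[+high]

/ʏ, y, ʊ/ are exactly the [+high] segments in the inventory, so a single feature suffices.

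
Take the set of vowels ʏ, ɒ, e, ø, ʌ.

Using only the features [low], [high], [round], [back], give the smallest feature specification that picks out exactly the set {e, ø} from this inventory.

[−high, −back]

/e, ø/ are all [−high], [−back], and no other segment in the inventory matches both values. Dropping any one of them over-generates: [−back] alone would also admit /ʏ/; [−high] alone would also admit /ɒ, ʌ/. No other single listed feature picks out exactly this set either, so fewer than two features will not do.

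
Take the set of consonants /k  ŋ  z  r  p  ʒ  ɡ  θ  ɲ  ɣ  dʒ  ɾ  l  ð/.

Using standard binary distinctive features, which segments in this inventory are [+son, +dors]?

ŋ, ɲ

Eliminate segments failing any feature: /k, z, p, ʒ, ɡ, θ, ɣ, dʒ, ð/ are [-sonorant]; /r, ɾ, l/ are [-dorsal]. The remaining /ŋ, ɲ/ satisfy [+sonorant], [+dorsal].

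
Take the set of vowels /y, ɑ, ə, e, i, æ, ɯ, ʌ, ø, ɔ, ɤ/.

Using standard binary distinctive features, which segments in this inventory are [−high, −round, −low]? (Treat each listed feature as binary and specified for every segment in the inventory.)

ə, e, ʌ, ɤ

Eliminate segments failing any feature: /y, i, ɯ/ are [+high]; /ɑ, æ/ are [+low]; /ø, ɔ/ are [+round]. The remaining /ə, e, ʌ, ɤ/ satisfy [−high], [−round], [−low].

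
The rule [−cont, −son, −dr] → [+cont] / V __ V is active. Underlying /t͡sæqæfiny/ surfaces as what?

[t͡sæχæfiny]

/q/ satisfies [−cont, −son, −dr] and sits in V __ V. The [+continuant] counterpart of the voiceless uvular stop is /χ/. Other segments in /t͡sæqæfiny/ either fail the structural description or are not in the environment, so the surface form is [t͡sæχæfiny].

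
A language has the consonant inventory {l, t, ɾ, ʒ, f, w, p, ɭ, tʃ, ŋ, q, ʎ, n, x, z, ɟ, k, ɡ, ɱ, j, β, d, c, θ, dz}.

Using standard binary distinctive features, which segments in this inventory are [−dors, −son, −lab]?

Eliminate segments failing any feature: /l, ɾ, ɭ, n, ɱ/ are [+sonorant]; /f, p, β/ are [+labial]; /w, ŋ, q, ʎ, x, ɟ, k, ɡ, j, c/ are [+dorsal]. The remaining /t, ʒ, tʃ, z, d, θ, dz/ satisfy [−dorsal], [−sonorant], [−labial].

t, ʒ, tʃ, z, d, θ, dz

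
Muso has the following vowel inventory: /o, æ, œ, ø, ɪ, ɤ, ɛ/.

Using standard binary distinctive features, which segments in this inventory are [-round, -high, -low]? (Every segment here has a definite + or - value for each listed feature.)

ɤ, ɛ

Eliminate segments failing any feature: /o, œ, ø/ are [+round]; /æ/ is [+low]; /ɪ/ is [+high]. The remaining /ɤ, ɛ/ satisfy [-round], [-high], [-low].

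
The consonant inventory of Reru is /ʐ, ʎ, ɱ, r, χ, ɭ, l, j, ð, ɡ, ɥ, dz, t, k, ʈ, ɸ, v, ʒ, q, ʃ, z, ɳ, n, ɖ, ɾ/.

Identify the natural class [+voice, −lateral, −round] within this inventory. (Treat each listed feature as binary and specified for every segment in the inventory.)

Checking each segment against [+voice], [−lateral], [−round]: /ʐ/ (voiced retroflex fricative), /ɱ/ (labiodental nasal), /r/ (alveolar trill), /j/ (palatal glide), /ð/ (voiced dental fricative), /ɡ/ (voiced velar stop), among others, satisfy every feature; every other segment in the inventory fails at least one.

ʐ, ɱ, r, j, ð, ɡ, dz, v, ʒ, z, ɳ, n, ɖ, ɾ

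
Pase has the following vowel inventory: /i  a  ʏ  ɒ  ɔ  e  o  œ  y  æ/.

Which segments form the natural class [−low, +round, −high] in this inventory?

Checking each segment against [−low], [+round], [−high]: /ɔ/ (mid back rounded lax vowel), /o/ (mid back rounded tense vowel), /œ/ (mid front rounded lax vowel) satisfy every feature; every other segment in the inventory fails at least one.

ɔ, o, œ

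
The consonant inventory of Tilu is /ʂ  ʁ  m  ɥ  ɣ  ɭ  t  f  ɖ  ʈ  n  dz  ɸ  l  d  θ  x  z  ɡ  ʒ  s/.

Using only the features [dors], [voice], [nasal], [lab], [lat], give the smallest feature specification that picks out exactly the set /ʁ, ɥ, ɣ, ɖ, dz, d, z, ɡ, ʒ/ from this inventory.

[+voice, −nasal, −lat]

The class [+voice], [−nasal], [−lateral] has exactly /ʁ, ɥ, ɣ, ɖ, dz, d, z, ɡ, ʒ/ as its extension in this inventory. No smaller conjunction from the listed features achieves this: [−nasal, −lateral] alone would also admit /ʂ, t, f, ʈ, …/; [+voice, −lateral] alone would also admit /m, n/; [+voice, −nasal] alone would also admit /ɭ, l/; and checking the remaining two-feature bundles turns up none with this extension.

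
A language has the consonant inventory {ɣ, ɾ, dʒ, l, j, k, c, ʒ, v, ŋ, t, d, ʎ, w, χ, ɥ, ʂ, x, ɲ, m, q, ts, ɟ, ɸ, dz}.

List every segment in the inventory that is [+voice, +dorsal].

Checking each segment against [+voice], [+dorsal]: /ɣ/ (voiced velar fricative), /j/ (palatal glide), /ŋ/ (velar nasal), /ʎ/ (palatal lateral approximant), /w/ (labial-velar glide), /ɥ/ (labial-palatal glide), among others, satisfy every feature; every other segment in the inventory fails at least one.

ɣ, j, ŋ, ʎ, w, ɥ, ɲ, ɟ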